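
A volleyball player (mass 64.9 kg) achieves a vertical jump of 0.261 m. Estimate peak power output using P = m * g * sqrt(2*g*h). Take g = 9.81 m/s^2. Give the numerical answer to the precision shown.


2 * g * h = 2 * 9.81 * 0.261 = 5.12082
sqrt(5.12082) = 2.262923 m/s
P = 64.9 * 9.81 * 2.262923 = 1440.73 W

1440.73 W


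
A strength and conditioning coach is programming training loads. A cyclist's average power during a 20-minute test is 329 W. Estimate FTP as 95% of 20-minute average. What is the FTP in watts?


FTP = 20-min power * 0.95
= 329 * 0.95
= 312.55 W

312.55 W


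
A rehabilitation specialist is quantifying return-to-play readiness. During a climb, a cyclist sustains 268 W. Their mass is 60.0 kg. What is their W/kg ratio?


Power-to-weight = 268 W / 60.0 kg
= 4.467 W/kg

4.467 W/kg


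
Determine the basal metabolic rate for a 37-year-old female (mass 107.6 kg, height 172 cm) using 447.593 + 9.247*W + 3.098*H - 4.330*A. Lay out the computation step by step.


BMR = 447.593 + 9.247*107.6 + 3.098*172 - 4.330*37
= 1815.22 kcal/day

1815.22 kcal/day


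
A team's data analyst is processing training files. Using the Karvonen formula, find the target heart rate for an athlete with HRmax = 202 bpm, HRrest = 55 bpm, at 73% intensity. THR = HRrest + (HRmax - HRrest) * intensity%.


HRR = 202 - 55 = 147
THR = 55 + 147 * 0.73
= 55 + 107.31
= 162.31 bpm

162.31 bpm


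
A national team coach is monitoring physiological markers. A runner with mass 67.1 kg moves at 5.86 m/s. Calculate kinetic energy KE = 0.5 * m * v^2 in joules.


v^2 = 5.86^2 = 34.3396
KE = 0.5 * 67.1 * 34.3396
= 1152.09 J

1152.09 J


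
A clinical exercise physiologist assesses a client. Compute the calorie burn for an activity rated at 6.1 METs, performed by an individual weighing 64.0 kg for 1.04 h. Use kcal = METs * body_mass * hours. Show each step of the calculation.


Product of METs and mass = 6.1 * 64.0 = 390.4
Total kcal = 390.4 * 1.04 = 406.02 kcal

406.02 kcal


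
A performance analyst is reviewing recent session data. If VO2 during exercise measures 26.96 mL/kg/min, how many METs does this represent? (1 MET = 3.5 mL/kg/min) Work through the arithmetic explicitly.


METs = VO2 / 3.5 = 26.96 / 3.5 = 7.7

7.7 METs


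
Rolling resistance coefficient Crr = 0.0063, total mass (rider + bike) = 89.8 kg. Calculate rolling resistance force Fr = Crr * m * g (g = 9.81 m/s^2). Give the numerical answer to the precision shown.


Fr = Crr * m * g
= 0.0063 * 89.8 * 9.81
= 5.55 N

5.55 N


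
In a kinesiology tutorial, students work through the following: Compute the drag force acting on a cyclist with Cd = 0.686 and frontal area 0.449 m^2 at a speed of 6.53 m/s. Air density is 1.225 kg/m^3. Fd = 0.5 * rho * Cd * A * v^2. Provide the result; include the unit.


Step 1: v^2 = 42.6409
Step 2: Fd = 0.5 * 1.225 * 0.686 * 0.449 * 42.6409
= 8.045 N

8.045 N


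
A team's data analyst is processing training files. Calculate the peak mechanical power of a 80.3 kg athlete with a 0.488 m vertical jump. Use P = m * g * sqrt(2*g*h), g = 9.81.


First, sqrt(2gh) = sqrt(2 * 9.81 * 0.488)
= sqrt(9.57456) = 3.094279 m/s
Power = 80.3 * 9.81 * 3.094279 = 2437.5 W

2437.5 W


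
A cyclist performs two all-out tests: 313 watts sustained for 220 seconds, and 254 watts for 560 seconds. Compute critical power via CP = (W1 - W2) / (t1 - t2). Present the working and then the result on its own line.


W1 = P1 * t1 = 313 * 220 = 68860 J
W2 = P2 * t2 = 254 * 560 = 142240 J
CP = (68860 - 142240) / (220 - 560)
= 215.82 W

215.82 W


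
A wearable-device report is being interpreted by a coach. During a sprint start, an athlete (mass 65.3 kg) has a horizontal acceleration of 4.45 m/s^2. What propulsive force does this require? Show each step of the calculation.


Propulsive force = mass * acceleration
= 65.3 kg * 4.45 m/s^2
= 290.59 N

290.59 N


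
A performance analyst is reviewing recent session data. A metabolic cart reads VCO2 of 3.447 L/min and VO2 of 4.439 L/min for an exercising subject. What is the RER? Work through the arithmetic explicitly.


RER = VCO2 / VO2 = 3.447 / 4.439 = 0.7765

0.7765


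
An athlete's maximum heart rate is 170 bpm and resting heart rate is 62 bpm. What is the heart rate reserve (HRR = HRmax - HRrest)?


HRR = HRmax - HRrest
= 170 - 62
= 108 bpm

108 bpm


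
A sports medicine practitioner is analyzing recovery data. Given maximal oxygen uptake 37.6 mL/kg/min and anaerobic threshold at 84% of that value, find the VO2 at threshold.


Percentage as decimal = 0.84
VO2 at AT = 37.6 * 0.84 = 31.58 mL/kg/min

31.58 mL/kg/min


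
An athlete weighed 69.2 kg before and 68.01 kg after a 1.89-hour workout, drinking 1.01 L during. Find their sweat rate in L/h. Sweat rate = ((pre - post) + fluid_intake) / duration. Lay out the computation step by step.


Body mass change = 1.19 kg
Total sweat loss = 1.19 + 1.01 = 2.2 L
Rate = 2.2 / 1.89 = 1.164 L/h

1.164 L/h


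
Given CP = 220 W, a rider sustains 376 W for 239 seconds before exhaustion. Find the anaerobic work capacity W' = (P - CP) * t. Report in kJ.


Excess power = 376 - 220 = 156 W
Work above CP = 156 * 239 = 37284 J
W' = 37.284 kJ

37.284 kJ


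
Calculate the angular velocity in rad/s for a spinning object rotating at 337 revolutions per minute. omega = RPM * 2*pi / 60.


omega = RPM * 2*pi / 60
= 337 * 6.28318531 / 60
= 35.291 rad/s

35.291 rad/s


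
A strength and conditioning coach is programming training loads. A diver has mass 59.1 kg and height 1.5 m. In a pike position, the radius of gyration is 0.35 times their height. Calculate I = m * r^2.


r = 0.35 * 1.5 = 0.525 m
I = m * r^2 = 59.1 * 0.275625 = 16.289 kg*m^2

16.289 kg*m^2


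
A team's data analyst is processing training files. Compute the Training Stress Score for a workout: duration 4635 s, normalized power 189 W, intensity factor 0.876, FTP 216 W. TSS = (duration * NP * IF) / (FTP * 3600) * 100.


Product = 4635 * 189 * 0.876 = 767389.14
Base = 216 * 3600 = 777600
TSS = 767389.14 / 777600 * 100 = 98.69

98.69 TSS


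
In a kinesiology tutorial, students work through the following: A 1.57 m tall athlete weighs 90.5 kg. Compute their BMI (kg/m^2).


height^2 = 2.4649 m^2
BMI = 90.5 / 2.4649 = 36.72 kg/m^2

36.72 kg/m^2


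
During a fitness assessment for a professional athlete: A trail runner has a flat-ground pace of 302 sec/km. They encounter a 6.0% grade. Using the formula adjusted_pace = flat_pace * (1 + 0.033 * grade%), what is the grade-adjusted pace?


Grade factor = 1 + 0.033 * 6.0 = 1.198
Adjusted = 302 * 1.198 = 361.8 sec/km

361.8 s/km


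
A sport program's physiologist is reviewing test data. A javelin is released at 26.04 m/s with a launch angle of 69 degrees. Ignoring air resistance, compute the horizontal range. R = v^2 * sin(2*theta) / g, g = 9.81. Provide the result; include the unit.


Launch speed squared = 678.0816
sin(2 * 69 deg) = 0.669131
Range = 678.0816 * 0.669131 / 9.81
= 46.251 m

46.251 m


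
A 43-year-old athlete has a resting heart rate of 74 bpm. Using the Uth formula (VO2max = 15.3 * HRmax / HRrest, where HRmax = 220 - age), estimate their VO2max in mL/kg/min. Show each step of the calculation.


HRmax = 220 - 43 = 177 bpm
Ratio = HRmax / HRrest = 177 / 74 = 2.3919
VO2max = 15.3 * 2.3919 = 36.6 mL/kg/min

36.6 mL/kg/min


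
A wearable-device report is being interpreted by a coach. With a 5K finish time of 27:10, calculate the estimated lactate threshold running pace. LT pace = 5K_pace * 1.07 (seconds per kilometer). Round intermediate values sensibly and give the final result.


Race duration = 1630 s for 5 km
Average pace = 1630 / 5 = 326.0 s/km
LT pace = 326.0 * 1.07
= 348.82 s/km

348.82 s/km


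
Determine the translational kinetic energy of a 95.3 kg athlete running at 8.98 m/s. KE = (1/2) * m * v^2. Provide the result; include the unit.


KE = 0.5 * m * v^2
= 0.5 * 95.3 * 8.98^2
= 0.5 * 95.3 * 80.6404
= 3842.52 J

3842.52 J


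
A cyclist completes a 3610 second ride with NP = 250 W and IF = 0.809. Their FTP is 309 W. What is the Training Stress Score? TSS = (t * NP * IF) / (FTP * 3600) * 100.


t * NP * IF = 3610 * 250 * 0.809 = 730122.5
FTP * 3600 = 1112400
TSS = (730122.5 / 1112400) * 100 = 65.63

65.63 TSS


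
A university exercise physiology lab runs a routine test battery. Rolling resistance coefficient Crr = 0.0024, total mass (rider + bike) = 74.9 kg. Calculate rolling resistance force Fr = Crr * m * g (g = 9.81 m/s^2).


Fr = Crr * m * g
= 0.0024 * 74.9 * 9.81
= 1.763 N

1.763 N


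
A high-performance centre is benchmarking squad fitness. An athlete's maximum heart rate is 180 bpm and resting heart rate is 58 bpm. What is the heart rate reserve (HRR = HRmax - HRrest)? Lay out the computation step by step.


HRR = HRmax - HRrest
= 180 - 58
= 122 bpm

122 bpm


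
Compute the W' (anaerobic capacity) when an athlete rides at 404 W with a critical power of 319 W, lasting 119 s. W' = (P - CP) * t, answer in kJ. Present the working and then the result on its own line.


Above-CP power = 85 W
Duration = 119 s
W' = 85 * 119 = 10115 J
Convert: 10115 / 1000 = 10.115 kJ

10.115 kJ


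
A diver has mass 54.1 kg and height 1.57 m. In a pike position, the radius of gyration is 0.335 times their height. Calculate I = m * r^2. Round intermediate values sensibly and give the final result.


r = 0.335 * 1.57 = 0.52595 m
I = m * r^2 = 54.1 * 0.276623 = 14.965 kg*m^2

14.965 kg*m^2


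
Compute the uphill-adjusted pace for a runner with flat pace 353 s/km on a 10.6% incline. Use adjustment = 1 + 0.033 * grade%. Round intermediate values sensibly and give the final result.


Adjustment factor = 1 + 0.033 * 10.6 = 1.3498
Grade-adjusted pace = 353 * 1.3498 = 476.48 s/km

476.48 s/km


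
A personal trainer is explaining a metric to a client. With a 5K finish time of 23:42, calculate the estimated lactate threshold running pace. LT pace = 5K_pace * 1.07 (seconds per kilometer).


Race duration = 1422 s for 5 km
Average pace = 1422 / 5 = 284.4 s/km
LT pace = 284.4 * 1.07
= 304.31 s/km

304.31 s/km


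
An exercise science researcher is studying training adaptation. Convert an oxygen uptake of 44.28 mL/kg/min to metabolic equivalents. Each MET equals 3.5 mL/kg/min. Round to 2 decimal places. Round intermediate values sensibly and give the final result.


One MET = 3.5 mL/kg/min
Number of METs = 44.28 / 3.5
= 12.65 METs

12.65 METs


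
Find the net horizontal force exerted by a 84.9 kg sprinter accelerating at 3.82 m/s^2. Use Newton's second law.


Newton's second law: F = m * a
F = 84.9 * 3.82 = 324.32 N

324.32 N


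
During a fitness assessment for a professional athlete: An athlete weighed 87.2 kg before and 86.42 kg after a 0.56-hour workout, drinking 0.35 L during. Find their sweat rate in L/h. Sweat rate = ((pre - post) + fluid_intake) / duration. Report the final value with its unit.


Body mass change = 0.78 kg
Total sweat loss = 0.78 + 0.35 = 1.13 L
Rate = 1.13 / 0.56 = 2.018 L/h

2.018 L/h


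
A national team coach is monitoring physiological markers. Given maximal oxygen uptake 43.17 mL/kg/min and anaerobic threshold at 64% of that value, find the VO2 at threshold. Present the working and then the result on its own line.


Percentage as decimal = 0.64
VO2 at AT = 43.17 * 0.64 = 27.63 mL/kg/min

27.63 mL/kg/min


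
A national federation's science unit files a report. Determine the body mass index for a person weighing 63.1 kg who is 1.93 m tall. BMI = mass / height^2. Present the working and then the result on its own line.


BMI = mass / height^2
= 63.1 / 1.93^2
= 63.1 / 3.7249
= 16.94 kg/m^2

16.94 kg/m^2


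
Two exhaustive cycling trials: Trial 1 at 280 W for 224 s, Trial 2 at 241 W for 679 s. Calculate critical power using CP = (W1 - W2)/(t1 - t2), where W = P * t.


W1 = 280 * 224 = 62720 J
W2 = 241 * 679 = 163639 J
CP = (62720 - 163639) / (224 - 679)
= -100919 / -455
= 221.8 W

221.8 W


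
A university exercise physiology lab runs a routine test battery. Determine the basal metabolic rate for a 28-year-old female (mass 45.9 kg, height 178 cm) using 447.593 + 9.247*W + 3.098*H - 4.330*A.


BMR = 447.593 + 9.247*45.9 + 3.098*178 - 4.330*28
= 1302.23 kcal/day

1302.23 kcal/day


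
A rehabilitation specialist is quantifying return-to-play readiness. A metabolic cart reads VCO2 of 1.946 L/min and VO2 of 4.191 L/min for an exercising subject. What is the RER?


RER = VCO2 / VO2 = 1.946 / 4.191 = 0.4643

0.4643


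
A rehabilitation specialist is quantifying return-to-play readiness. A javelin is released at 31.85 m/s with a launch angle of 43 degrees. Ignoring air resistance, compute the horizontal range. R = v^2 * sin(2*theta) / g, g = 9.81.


Launch speed squared = 1014.4225
sin(2 * 43 deg) = 0.997564
Range = 1014.4225 * 0.997564 / 9.81
= 103.155 m

103.155 m


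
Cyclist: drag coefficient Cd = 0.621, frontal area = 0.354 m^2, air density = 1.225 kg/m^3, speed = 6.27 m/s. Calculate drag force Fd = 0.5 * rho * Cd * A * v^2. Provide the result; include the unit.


v^2 = 6.27^2 = 39.3129
Fd = 0.5 * 1.225 * 0.621 * 0.354 * 39.3129
= 5.293 N

5.293 N


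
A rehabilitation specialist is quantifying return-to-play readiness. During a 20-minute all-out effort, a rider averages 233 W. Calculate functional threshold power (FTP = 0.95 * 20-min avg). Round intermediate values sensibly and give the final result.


FTP = 0.95 * 233
= 221.35 W

221.35 W


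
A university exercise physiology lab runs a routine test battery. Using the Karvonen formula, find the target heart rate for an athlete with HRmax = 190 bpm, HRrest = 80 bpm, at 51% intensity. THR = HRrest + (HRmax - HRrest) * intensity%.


HRR = 190 - 80 = 110
THR = 80 + 110 * 0.51
= 80 + 56.1
= 136.1 bpm

136.1 bpm


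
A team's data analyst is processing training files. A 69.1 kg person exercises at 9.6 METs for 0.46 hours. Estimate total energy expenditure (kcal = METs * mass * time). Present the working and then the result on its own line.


Energy = METs * mass(kg) * time(h)
= 9.6 * 69.1 * 0.46
= 305.15 kcal

305.15 kcal


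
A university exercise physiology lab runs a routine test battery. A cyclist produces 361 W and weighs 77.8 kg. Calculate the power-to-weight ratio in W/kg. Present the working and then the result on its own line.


P/W = power / mass
= 361 / 77.8
= 4.64 W/kg

4.64 W/kg


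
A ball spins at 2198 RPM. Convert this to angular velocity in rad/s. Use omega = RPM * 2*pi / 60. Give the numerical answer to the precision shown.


omega = 2198 * 2 * pi / 60
= 2198 * 6.28318531 / 60
= 13810.441 / 60
= 230.174 rad/s

230.174 rad/s


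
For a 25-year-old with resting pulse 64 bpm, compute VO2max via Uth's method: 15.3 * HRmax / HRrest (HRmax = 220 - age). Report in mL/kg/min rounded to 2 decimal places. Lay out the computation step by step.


Step 1: HRmax = 220 - 25 = 195 bpm
Step 2: Ratio = 195 / 64 = 3.0469
Step 3: VO2max = 15.3 * 3.0469 = 46.62 mL/kg/min

46.62 mL/kg/min


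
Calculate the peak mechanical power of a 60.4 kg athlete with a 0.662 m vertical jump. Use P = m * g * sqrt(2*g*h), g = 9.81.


First, sqrt(2gh) = sqrt(2 * 9.81 * 0.662)
= sqrt(12.98844) = 3.603948 m/s
Power = 60.4 * 9.81 * 3.603948 = 2135.43 W

2135.43 W


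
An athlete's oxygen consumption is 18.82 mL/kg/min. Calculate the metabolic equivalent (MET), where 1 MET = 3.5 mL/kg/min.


MET = VO2 / 3.5
= 18.82 / 3.5
= 5.38 METs

5.38 METs


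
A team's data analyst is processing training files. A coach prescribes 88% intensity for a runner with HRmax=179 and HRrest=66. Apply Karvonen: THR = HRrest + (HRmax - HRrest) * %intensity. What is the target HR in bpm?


Heart rate reserve = 179 - 66 = 113
Intensity fraction = 88 / 100 = 0.88
THR = 66 + 113 * 0.88 = 165.44 bpm

165.44 bpm


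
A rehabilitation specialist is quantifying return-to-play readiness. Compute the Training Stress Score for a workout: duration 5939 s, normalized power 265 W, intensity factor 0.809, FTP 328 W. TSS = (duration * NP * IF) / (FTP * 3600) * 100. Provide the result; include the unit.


Product = 5939 * 265 * 0.809 = 1273232.515
Base = 328 * 3600 = 1180800
TSS = 1273232.515 / 1180800 * 100 = 107.83

107.83 TSS


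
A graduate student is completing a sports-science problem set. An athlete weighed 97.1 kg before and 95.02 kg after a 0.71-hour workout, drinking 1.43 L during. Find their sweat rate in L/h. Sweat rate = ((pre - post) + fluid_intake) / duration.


Body mass change = 2.08 kg
Total sweat loss = 2.08 + 1.43 = 3.51 L
Rate = 3.51 / 0.71 = 4.944 L/h

4.944 L/h


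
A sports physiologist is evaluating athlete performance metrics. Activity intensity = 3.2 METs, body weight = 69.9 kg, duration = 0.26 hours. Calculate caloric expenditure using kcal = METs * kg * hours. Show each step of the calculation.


kcal = 3.2 * 69.9 * 0.26
= 223.68 * 0.26
= 58.16 kcal

58.16 kcal


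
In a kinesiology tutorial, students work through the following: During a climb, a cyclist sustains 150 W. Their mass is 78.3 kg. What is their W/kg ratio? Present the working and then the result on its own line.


Power-to-weight = 150 W / 78.3 kg
= 1.916 W/kg

1.916 W/kg


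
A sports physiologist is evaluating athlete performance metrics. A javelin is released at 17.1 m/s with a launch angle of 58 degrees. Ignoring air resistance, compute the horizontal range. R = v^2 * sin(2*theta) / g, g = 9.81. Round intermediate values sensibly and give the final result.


Launch speed squared = 292.41
sin(2 * 58 deg) = 0.898794
Range = 292.41 * 0.898794 / 9.81
= 26.791 m

26.791 m


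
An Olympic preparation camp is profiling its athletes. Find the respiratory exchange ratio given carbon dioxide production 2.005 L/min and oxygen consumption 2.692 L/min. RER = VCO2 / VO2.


VCO2 = 2.005 L/min
VO2 = 2.692 L/min
RER = 2.005 / 2.692 = 0.7448

0.7448


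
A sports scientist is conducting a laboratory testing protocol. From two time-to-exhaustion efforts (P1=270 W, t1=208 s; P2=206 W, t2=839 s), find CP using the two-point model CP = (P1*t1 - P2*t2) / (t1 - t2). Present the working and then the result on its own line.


Work in trial 1 = 56160 J
Work in trial 2 = 172834 J
Delta work = -116674 J
Delta time = -631 s
CP = -116674 / -631 = 184.9 W

184.9 W


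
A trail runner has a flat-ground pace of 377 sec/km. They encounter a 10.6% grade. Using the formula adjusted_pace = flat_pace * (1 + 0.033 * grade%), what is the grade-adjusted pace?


Grade factor = 1 + 0.033 * 10.6 = 1.3498
Adjusted = 377 * 1.3498 = 508.87 sec/km

508.87 s/km


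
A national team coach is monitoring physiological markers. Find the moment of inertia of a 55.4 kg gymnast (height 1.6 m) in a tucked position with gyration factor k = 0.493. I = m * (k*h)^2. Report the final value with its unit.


Radius of gyration = 0.493 * 1.6 = 0.7888 m
I = 55.4 * 0.7888^2
= 55.4 * 0.622205
= 34.47 kg*m^2

34.47 kg*m^2


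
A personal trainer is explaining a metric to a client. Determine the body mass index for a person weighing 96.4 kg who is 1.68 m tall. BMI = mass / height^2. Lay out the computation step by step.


BMI = mass / height^2
= 96.4 / 1.68^2
= 96.4 / 2.8224
= 34.16 kg/m^2

34.16 kg/m^2


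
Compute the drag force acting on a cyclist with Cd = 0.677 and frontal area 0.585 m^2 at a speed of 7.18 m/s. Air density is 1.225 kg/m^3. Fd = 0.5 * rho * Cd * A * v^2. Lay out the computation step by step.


Step 1: v^2 = 51.5524
Step 2: Fd = 0.5 * 1.225 * 0.677 * 0.585 * 51.5524
= 12.505 N

12.505 N


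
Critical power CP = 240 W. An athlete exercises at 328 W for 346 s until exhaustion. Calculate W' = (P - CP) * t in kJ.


P - CP = 328 - 240 = 88 W
W' = 88 * 346 = 30448 J
= 30448 / 1000 = 30.448 kJ

30.448 kJ


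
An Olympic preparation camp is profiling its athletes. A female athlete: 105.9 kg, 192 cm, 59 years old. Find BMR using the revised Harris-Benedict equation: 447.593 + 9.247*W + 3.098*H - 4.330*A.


Intercept = 447.593
Weight contribution = 9.247 * 105.9 = 979.2573
Height contribution = 3.098 * 192 = 594.816
Age contribution = 4.33 * 59 = 255.47
BMR = 447.593 + 979.2573 + 594.816 - 255.47
= 1766.2 kcal/day

1766.2 kcal/day


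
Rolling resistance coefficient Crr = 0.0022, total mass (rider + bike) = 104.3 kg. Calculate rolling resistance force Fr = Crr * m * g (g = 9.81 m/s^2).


Fr = Crr * m * g
= 0.0022 * 104.3 * 9.81
= 2.251 N

2.251 N


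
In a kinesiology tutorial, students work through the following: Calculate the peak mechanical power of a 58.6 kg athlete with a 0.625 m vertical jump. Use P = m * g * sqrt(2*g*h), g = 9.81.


First, sqrt(2gh) = sqrt(2 * 9.81 * 0.625)
= sqrt(12.2625) = 3.501785 m/s
Power = 58.6 * 9.81 * 3.501785 = 2013.06 W

2013.06 W


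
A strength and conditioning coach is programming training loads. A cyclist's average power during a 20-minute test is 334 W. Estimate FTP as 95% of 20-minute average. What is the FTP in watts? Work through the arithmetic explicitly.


FTP = 20-min power * 0.95
= 334 * 0.95
= 317.3 W

317.3 W


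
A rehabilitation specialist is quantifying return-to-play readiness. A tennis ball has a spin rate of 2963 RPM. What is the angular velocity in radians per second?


Convert RPM to rad/s: multiply by 2*pi and divide by 60
omega = 2963 * 2 * pi / 60
= 310.285 rad/s

310.285 rad/s


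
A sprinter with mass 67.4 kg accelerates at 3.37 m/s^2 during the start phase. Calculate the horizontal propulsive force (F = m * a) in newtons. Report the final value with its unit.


F = m * a
= 67.4 * 3.37
= 227.14 N

227.14 N


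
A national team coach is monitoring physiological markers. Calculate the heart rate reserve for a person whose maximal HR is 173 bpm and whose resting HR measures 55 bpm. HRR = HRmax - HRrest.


HRmax = 173 bpm
HRrest = 55 bpm
HRR = 173 - 55 = 118 bpm

118 bpm


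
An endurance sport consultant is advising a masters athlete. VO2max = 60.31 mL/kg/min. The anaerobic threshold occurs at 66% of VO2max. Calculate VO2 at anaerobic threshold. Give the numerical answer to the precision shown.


AT fraction = 66 / 100 = 0.66
AT VO2 = 60.31 * 0.66
= 39.8 mL/kg/min

39.8 mL/kg/min


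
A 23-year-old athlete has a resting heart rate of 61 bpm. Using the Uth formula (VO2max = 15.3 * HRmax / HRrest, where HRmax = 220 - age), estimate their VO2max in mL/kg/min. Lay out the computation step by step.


HRmax = 220 - 23 = 197 bpm
Ratio = HRmax / HRrest = 197 / 61 = 3.2295
VO2max = 15.3 * 3.2295 = 49.41 mL/kg/min

49.41 mL/kg/min


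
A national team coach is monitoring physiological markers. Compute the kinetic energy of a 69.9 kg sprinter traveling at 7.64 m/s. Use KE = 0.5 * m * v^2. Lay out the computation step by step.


Velocity squared = 58.3696
KE = 0.5 * 69.9 * 58.3696 = 2040.02 J

2040.02 J


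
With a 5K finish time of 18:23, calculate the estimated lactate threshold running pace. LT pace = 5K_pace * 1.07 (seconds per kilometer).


Race duration = 1103 s for 5 km
Average pace = 1103 / 5 = 220.6 s/km
LT pace = 220.6 * 1.07
= 236.04 s/km

236.04 s/km


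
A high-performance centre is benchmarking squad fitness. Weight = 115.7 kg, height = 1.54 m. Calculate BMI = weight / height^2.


height^2 = 1.54^2 = 2.3716
BMI = 115.7 / 2.3716 = 48.79 kg/m^2

48.79 kg/m^2


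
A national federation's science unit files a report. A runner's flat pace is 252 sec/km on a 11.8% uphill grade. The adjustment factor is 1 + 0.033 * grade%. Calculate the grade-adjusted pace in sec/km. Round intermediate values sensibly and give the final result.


Factor = 1 + 0.033 * 11.8 = 1.3894
Adjusted pace = 252 * 1.3894
= 350.13 sec/km

350.13 s/km


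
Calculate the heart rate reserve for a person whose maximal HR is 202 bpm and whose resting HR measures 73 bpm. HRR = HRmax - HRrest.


HRmax = 202 bpm
HRrest = 73 bpm
HRR = 202 - 73 = 129 bpm

129 bpm


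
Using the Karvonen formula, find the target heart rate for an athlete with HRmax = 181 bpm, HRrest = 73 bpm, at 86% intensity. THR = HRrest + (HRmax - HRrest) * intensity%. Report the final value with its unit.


HRR = 181 - 73 = 108
THR = 73 + 108 * 0.86
= 73 + 92.88
= 165.88 bpm

165.88 bpm


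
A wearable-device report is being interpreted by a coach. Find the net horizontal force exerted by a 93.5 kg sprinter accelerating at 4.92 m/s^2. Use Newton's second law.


Newton's second law: F = m * a
F = 93.5 * 4.92 = 460.02 N

460.02 N


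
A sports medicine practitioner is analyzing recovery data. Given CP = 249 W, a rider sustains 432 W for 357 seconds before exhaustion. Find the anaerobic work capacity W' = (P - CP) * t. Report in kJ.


Excess power = 432 - 249 = 183 W
Work above CP = 183 * 357 = 65331 J
W' = 65.331 kJ

65.331 kJ


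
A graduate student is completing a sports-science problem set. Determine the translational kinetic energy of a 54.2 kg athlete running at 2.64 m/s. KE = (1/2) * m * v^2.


KE = 0.5 * m * v^2
= 0.5 * 54.2 * 2.64^2
= 0.5 * 54.2 * 6.9696
= 188.88 J

188.88 J


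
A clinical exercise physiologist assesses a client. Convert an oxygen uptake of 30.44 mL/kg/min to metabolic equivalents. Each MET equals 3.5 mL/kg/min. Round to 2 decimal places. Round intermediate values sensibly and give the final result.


One MET = 3.5 mL/kg/min
Number of METs = 30.44 / 3.5
= 8.7 METs

8.7 METs


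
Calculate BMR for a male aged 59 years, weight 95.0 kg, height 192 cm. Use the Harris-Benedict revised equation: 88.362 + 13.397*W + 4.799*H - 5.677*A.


Substituting values:
W term = 13.397 * 95.0 = 1272.715
H term = 4.799 * 192 = 921.408
A term = 5.677 * 59 = 334.943
BMR = 1947.54 kcal/day

1947.54 kcal/day


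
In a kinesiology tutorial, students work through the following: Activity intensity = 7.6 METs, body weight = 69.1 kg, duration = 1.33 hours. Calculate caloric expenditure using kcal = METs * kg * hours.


kcal = 7.6 * 69.1 * 1.33
= 525.16 * 1.33
= 698.46 kcal

698.46 kcal


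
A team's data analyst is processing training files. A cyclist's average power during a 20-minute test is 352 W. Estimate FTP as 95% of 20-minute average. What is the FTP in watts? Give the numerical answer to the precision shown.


FTP = 20-min power * 0.95
= 352 * 0.95
= 334.4 W

334.4 W


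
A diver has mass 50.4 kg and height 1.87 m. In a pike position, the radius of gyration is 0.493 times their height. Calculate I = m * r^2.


r = 0.493 * 1.87 = 0.92191 m
I = m * r^2 = 50.4 * 0.849918 = 42.836 kg*m^2

42.836 kg*m^2


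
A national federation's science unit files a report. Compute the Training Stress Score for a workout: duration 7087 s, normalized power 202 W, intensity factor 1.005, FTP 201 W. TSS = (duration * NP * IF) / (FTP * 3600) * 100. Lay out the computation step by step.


Product = 7087 * 202 * 1.005 = 1438731.87
Base = 201 * 3600 = 723600
TSS = 1438731.87 / 723600 * 100 = 198.83

198.83 TSS


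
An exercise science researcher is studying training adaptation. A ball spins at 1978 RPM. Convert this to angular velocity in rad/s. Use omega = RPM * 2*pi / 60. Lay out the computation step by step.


omega = 1978 * 2 * pi / 60
= 1978 * 6.28318531 / 60
= 12428.141 / 60
= 207.136 rad/s

207.136 rad/s


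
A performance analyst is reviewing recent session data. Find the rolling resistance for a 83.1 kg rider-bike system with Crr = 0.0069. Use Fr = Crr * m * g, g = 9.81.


m * g = 83.1 * 9.81 = 815.211 N
Fr = 0.0069 * 815.211 = 5.625 N

5.625 N


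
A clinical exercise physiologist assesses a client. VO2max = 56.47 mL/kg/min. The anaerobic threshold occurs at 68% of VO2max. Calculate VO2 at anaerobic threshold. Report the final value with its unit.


AT fraction = 68 / 100 = 0.68
AT VO2 = 56.47 * 0.68
= 38.4 mL/kg/min

38.4 mL/kg/min


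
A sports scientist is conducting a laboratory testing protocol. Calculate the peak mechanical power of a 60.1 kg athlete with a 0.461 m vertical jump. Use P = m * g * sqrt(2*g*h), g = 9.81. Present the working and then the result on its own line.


First, sqrt(2gh) = sqrt(2 * 9.81 * 0.461)
= sqrt(9.04482) = 3.007461 m/s
Power = 60.1 * 9.81 * 3.007461 = 1773.14 W

1773.14 W


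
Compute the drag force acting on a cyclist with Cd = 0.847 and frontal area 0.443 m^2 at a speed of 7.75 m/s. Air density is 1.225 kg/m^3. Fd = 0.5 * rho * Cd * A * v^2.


Step 1: v^2 = 60.0625
Step 2: Fd = 0.5 * 1.225 * 0.847 * 0.443 * 60.0625
= 13.804 N

13.804 N


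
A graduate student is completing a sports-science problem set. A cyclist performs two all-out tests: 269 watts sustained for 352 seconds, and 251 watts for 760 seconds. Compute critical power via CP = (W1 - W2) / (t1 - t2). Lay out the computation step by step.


W1 = P1 * t1 = 269 * 352 = 94688 J
W2 = P2 * t2 = 251 * 760 = 190760 J
CP = (94688 - 190760) / (352 - 760)
= 235.47 W

235.47 W


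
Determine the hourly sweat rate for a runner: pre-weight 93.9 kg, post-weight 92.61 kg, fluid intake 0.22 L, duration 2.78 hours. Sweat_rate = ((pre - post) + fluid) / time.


Mass lost = 93.9 - 92.61 = 1.29 kg
Add fluid consumed: 1.29 + 0.22 = 1.51 L total sweat
Sweat rate = 1.51 / 2.78 = 0.543 L/h

0.543 L/h


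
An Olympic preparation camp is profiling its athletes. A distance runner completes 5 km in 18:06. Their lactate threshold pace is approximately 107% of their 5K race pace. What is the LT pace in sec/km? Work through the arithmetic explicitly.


Convert to seconds: 18 min 6 s = 1086 s
Pace per km = 1086 / 5 = 217.2 s/km
LT pace = 217.2 * 1.07 = 232.4 s/km

232.4 s/km


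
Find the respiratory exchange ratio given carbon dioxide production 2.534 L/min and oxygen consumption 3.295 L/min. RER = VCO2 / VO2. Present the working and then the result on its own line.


VCO2 = 2.534 L/min
VO2 = 3.295 L/min
RER = 2.534 / 3.295 = 0.769

0.769


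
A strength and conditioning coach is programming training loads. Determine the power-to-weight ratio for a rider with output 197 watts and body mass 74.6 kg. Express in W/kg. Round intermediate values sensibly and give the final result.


P/W = 197 / 74.6 = 2.641 W/kg

2.641 W/kg


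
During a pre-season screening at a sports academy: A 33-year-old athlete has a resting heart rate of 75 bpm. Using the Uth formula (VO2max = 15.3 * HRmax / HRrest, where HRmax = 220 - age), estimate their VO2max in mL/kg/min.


HRmax = 220 - 33 = 187 bpm
Ratio = HRmax / HRrest = 187 / 75 = 2.4933
VO2max = 15.3 * 2.4933 = 38.15 mL/kg/min

38.15 mL/kg/min


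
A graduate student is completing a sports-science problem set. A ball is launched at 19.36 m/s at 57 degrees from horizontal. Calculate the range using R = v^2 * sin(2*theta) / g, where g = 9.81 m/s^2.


sin(2 * 57) = sin(114) = 0.913545
v^2 = 19.36^2 = 374.8096
R = 374.8096 * 0.913545 / 9.81
= 34.904 m

34.904 m


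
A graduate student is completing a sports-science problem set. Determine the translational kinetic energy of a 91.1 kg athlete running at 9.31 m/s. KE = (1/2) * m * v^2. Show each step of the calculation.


KE = 0.5 * m * v^2
= 0.5 * 91.1 * 9.31^2
= 0.5 * 91.1 * 86.6761
= 3948.1 J

3948.1 J


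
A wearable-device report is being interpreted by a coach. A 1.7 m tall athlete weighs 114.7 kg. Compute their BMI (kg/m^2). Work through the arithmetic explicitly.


height^2 = 2.89 m^2
BMI = 114.7 / 2.89 = 39.69 kg/m^2

39.69 kg/m^2


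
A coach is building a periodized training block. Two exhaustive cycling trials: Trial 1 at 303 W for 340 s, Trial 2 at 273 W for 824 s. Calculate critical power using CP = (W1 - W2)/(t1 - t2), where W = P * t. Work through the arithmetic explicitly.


W1 = 303 * 340 = 103020 J
W2 = 273 * 824 = 224952 J
CP = (103020 - 224952) / (340 - 824)
= -121932 / -484
= 251.93 W

251.93 W


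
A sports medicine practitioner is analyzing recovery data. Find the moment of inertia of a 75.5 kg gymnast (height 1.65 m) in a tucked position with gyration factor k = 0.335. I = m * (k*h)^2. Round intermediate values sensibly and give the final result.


Radius of gyration = 0.335 * 1.65 = 0.55275 m
I = 75.5 * 0.55275^2
= 75.5 * 0.305533
= 23.068 kg*m^2

23.068 kg*m^2


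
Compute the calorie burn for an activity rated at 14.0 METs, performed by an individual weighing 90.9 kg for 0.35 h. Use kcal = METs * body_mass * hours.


Product of METs and mass = 14.0 * 90.9 = 1272.6
Total kcal = 1272.6 * 0.35 = 445.41 kcal

445.41 kcal


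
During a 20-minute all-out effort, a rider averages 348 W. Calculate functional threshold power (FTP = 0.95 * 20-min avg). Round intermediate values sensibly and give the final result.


FTP = 0.95 * 348
= 330.6 W

330.6 W


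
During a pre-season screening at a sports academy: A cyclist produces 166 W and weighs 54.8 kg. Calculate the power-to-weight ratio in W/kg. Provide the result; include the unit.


P/W = power / mass
= 166 / 54.8
= 3.029 W/kg

3.029 W/kg


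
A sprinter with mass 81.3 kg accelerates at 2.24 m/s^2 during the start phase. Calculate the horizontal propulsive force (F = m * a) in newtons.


F = m * a
= 81.3 * 2.24
= 182.11 N

182.11 N


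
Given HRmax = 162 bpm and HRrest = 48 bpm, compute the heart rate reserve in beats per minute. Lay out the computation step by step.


Heart rate reserve = maximum HR minus resting HR
HRR = 162 - 48 = 114 bpm

114 bpm


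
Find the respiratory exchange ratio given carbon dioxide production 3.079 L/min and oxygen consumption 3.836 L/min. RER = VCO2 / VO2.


VCO2 = 3.079 L/min
VO2 = 3.836 L/min
RER = 3.079 / 3.836 = 0.8027

0.8027


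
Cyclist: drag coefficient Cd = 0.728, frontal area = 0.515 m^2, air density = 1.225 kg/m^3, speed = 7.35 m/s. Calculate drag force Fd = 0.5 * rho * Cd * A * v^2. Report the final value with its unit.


v^2 = 7.35^2 = 54.0225
Fd = 0.5 * 1.225 * 0.728 * 0.515 * 54.0225
= 12.406 N

12.406 N


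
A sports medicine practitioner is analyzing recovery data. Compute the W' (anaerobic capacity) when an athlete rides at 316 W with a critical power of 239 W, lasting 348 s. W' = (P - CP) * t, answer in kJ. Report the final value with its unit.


Above-CP power = 77 W
Duration = 348 s
W' = 77 * 348 = 26796 J
Convert: 26796 / 1000 = 26.796 kJ

26.796 kJ


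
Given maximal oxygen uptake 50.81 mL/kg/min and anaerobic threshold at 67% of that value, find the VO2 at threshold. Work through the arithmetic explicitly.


Percentage as decimal = 0.67
VO2 at AT = 50.81 * 0.67 = 34.04 mL/kg/min

34.04 mL/kg/min


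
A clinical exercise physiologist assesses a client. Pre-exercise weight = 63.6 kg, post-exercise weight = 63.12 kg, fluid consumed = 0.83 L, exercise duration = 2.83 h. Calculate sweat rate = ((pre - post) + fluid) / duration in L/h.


Weight loss = 63.6 - 63.12 = 0.48 kg (approx L)
Total sweat = 0.48 + 0.83 = 1.31 L
Sweat rate = 1.31 / 2.83 = 0.463 L/h

0.463 L/h


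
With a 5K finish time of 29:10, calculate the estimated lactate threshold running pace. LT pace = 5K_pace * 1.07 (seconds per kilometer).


Race duration = 1750 s for 5 km
Average pace = 1750 / 5 = 350.0 s/km
LT pace = 350.0 * 1.07
= 374.5 s/km

374.5 s/km


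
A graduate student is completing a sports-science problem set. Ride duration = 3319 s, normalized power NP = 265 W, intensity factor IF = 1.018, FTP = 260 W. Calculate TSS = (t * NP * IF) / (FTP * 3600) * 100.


Numerator = 3319 * 265 * 1.018 = 895366.63
Denominator = 260 * 3600 = 936000
TSS = 895366.63 / 936000 * 100
= 95.66

95.66 TSS


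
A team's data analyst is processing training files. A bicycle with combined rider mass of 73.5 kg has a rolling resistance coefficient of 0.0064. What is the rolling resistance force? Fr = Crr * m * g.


Fr = 0.0064 * 73.5 * 9.81
= 0.4704 * 9.81
= 4.615 N

4.615 N


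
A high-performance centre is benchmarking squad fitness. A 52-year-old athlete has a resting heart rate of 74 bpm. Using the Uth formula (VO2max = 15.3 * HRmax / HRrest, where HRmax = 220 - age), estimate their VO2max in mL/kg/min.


HRmax = 220 - 52 = 168 bpm
Ratio = HRmax / HRrest = 168 / 74 = 2.2703
VO2max = 15.3 * 2.2703 = 34.74 mL/kg/min

34.74 mL/kg/min


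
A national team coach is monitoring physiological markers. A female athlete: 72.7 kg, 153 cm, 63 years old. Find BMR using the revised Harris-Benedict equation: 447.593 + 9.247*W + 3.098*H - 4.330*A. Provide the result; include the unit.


Intercept = 447.593
Weight contribution = 9.247 * 72.7 = 672.2569
Height contribution = 3.098 * 153 = 473.994
Age contribution = 4.33 * 63 = 272.79
BMR = 447.593 + 672.2569 + 473.994 - 272.79
= 1321.05 kcal/day

1321.05 kcal/day


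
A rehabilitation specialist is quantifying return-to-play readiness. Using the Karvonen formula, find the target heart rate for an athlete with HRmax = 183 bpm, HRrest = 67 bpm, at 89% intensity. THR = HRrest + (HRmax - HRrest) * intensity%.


HRR = 183 - 67 = 116
THR = 67 + 116 * 0.89
= 67 + 103.24
= 170.24 bpm

170.24 bpm


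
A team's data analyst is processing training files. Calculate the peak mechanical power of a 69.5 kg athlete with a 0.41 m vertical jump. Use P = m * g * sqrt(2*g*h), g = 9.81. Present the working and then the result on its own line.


First, sqrt(2gh) = sqrt(2 * 9.81 * 0.41)
= sqrt(8.0442) = 2.83623 m/s
Power = 69.5 * 9.81 * 2.83623 = 1933.73 W

1933.73 W


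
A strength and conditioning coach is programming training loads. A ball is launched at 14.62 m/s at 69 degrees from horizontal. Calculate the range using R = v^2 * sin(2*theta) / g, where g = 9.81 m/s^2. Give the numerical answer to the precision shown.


sin(2 * 69) = sin(138) = 0.669131
v^2 = 14.62^2 = 213.7444
R = 213.7444 * 0.669131 / 9.81
= 14.579 m

14.579 m


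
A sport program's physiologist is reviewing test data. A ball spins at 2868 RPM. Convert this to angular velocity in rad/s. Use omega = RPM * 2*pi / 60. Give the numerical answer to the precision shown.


omega = 2868 * 2 * pi / 60
= 2868 * 6.28318531 / 60
= 18020.175 / 60
= 300.336 rad/s

300.336 rad/s


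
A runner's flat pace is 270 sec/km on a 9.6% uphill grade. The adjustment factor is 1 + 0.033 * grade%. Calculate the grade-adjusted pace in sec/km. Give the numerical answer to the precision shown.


Factor = 1 + 0.033 * 9.6 = 1.3168
Adjusted pace = 270 * 1.3168
= 355.54 sec/km

355.54 s/km


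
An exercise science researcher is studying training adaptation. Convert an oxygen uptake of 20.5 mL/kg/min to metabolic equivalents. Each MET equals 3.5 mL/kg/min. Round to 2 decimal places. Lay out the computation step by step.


One MET = 3.5 mL/kg/min
Number of METs = 20.5 / 3.5
= 5.86 METs

5.86 METs


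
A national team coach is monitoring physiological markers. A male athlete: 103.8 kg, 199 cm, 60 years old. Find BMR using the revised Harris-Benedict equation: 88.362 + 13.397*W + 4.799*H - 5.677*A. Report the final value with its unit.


Intercept = 88.362
Weight contribution = 13.397 * 103.8 = 1390.6086
Height contribution = 4.799 * 199 = 955.001
Age contribution = 5.677 * 60 = 340.62
BMR = 88.362 + 1390.6086 + 955.001 - 340.62
= 2093.35 kcal/day

2093.35 kcal/day


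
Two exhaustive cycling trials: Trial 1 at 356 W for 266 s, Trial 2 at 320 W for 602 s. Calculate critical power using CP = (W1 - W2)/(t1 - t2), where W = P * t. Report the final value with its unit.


W1 = 356 * 266 = 94696 J
W2 = 320 * 602 = 192640 J
CP = (94696 - 192640) / (266 - 602)
= -97944 / -336
= 291.5 W

291.5 W


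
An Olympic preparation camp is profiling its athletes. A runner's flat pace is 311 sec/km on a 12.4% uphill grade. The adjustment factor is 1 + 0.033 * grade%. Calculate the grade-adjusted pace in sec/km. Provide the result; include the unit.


Factor = 1 + 0.033 * 12.4 = 1.4092
Adjusted pace = 311 * 1.4092
= 438.26 sec/km

438.26 s/km


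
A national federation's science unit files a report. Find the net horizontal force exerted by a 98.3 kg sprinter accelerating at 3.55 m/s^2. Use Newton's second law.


Newton's second law: F = m * a
F = 98.3 * 3.55 = 348.97 N

348.97 N
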